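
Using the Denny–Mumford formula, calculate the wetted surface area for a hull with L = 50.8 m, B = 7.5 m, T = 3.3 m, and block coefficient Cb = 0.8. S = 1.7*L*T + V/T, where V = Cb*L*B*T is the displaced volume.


Formula: S = 1.7*L*T + V/T with V = Cb*L*B*T, i.e. S = L * (1.7*T + Cb*B)
Step 1 — 1.7*T = 1.7 * 3.3 = 5.61 m
Step 2 — Cb*B = 0.8 * 7.5 = 6.0 m
Step 3 — 1.7*T + Cb*B = 5.61 + 6.0 = 11.61 m
Step 4 — S = 50.8 * 11.61 ≈ 589.79 m^2 (5 s.f.)

589.79 m^2


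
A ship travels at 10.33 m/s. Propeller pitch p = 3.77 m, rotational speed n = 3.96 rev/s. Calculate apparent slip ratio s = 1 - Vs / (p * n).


Formula: s = 1 - Vs / (p * n)
Step 1 — p * n = 3.77 * 3.96 = 14.9292
Step 2 — Vs / (p*n) = 10.33 / 14.9292 = 0.691933 (6 d.p.)
Step 3 — s = 1 - 0.691933 = 0.308067

0.308067


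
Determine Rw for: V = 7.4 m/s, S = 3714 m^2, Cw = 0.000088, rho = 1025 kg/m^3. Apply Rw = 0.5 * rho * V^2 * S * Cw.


Formula: Rw = 0.5 * rho * V^2 * S * Cw
Step 1 — V^2 = 7.4^2 = 54.76
Step 2 — 0.5 * rho * V^2 = 0.5 * 1025 * 54.76 = 28064.5
Step 3 — Rw = 28064.5 * 3714 * 0.000088 ≈ 9172.4 N (5 s.f.)

9172.4 N


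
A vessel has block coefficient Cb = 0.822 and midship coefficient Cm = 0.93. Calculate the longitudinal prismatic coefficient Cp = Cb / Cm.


Formula: Cp = Cb / Cm
Substituting: Cp = 0.822 / 0.93
Result: Cp ≈ 0.88387 (5 s.f.)

0.88387


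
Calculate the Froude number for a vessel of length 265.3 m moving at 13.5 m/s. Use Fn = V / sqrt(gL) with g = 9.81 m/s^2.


Formula: Fn = V / sqrt(g * L)
Step 1 — g * L = 9.81 * 265.3 = 2602.593
Step 2 — sqrt(g * L) = sqrt(2602.593) = 51.015615
Step 3 — Fn = 13.5 / 51.015615 ≈ 0.26462 (5 s.f.)

0.26462


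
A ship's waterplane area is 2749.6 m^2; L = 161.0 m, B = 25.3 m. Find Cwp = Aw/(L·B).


Formula: Cwp = Aw / (L * B)
Step 1 — L * B = 161.0 * 25.3 = 4073.3 m^2
Step 2 — Cwp = 2749.6 / 4073.3 ≈ 0.67503 (5 s.f.)

0.67503


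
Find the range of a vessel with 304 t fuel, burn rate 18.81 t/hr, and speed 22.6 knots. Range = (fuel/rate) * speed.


Formula: endurance = fuel / rate; range = endurance * speed
Step 1 — endurance = 304 / 18.81 = 16.1616 hours
Step 2 — range = 16.1616 * 22.6 ≈ 365.25 nautical miles (5 s.f.)

365.25 NM


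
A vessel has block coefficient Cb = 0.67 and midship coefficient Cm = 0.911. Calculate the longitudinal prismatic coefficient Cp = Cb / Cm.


Formula: Cp = Cb / Cm
Substituting: Cp = 0.67 / 0.911
Result: Cp ≈ 0.73546 (5 s.f.)

0.73546


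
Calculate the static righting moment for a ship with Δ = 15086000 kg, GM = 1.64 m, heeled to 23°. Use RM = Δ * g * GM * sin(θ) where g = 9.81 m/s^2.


Formula: GZ = GM * sin(theta); RM = disp * g * GZ
Step 1 — GZ = 1.64 * sin(23°) = 1.64 * 0.390731 = 0.640799 m
Step 2 — RM = 15086000 * 9.81 * 0.640799 ≈ 94834000 N·m (5 s.f.)

94834000 N·m


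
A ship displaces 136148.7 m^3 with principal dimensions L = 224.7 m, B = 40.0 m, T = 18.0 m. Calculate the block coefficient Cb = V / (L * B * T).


Formula: Cb = V / (L * B * T)
Step 1 — L * B * T = 224.7 * 40.0 * 18.0 = 161784.0 m^3
Step 2 — Cb = 136148.7 / 161784.0 ≈ 0.84155 (5 s.f.)

0.84155


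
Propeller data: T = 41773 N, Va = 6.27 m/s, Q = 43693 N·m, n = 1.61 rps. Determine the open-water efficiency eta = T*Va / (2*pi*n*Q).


Formula: eta = T * Va / (2 * pi * n * Q)
Step 1 — numerator = T * Va = 41773 * 6.27 = 261916.71
Step 2 — 2 * pi * n = 2 * pi * 1.61 = 10.115928
Step 3 — denominator = 10.115928 * 43693 = 441995.24
Step 4 — eta = 261916.71 / 441995.24 ≈ 0.59258 (5 s.f.)

0.59258


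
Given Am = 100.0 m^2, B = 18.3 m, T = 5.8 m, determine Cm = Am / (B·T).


Formula: Cm = Am / (B * T)
Step 1 — B * T = 18.3 * 5.8 = 106.14 m^2
Step 2 — Cm = 100.0 / 106.14 ≈ 0.94215 (5 s.f.)

0.94215


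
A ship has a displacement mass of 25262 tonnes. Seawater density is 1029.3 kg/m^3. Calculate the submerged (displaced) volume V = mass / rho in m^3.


Formula: V = mass / rho
Step 1 — convert tonnes to kg: 25262 t * 1000 = 25262000 kg
Step 2 — V = 25262000 / 1029.3 ≈ 24543 m^3 (5 s.f.)

24543 m^3


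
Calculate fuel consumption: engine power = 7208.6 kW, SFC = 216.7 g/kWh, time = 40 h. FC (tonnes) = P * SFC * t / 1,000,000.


Formula: FC (tonnes) = P * SFC * t / 1,000,000
Step 1 — P * SFC * t = 7208.6 * 216.7 * 40 = 62484144.8 g
Step 2 — FC (tonnes) = 62484144.8 / 1,000,000 ≈ 62.484 tonnes (5 s.f.)

62.484 tonnes


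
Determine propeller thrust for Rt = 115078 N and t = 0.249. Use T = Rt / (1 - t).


Formula: T = Rt / (1 - t)
Step 1 — (1 - t) = 1 - 0.249 = 0.751
Step 2 — T = 115078 / 0.751 ≈ 153230 N (5 s.f.)

153230 N


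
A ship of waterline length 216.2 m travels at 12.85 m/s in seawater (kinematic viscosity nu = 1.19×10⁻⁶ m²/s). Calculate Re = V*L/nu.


Formula: Re = V * L / nu
Step 1 — V * L = 12.85 * 216.2 = 2778.17 m^2/s
Step 2 — Re = 2778.17 / 1.19e-6 = 2.33e+09

2.33e+09


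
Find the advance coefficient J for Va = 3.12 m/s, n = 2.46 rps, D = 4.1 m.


Formula: J = Va / (n * D)
Step 1 — n * D = 2.46 * 4.1 = 10.086
Step 2 — J = 3.12 / 10.086 ≈ 0.30934 (5 s.f.)

0.30934


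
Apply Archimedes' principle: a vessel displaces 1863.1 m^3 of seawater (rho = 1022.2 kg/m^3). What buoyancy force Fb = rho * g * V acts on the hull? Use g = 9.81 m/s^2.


Formula: Fb = rho * g * V
Substituting: Fb = 1022.2 * 9.81 * 1863.1
Intermediate: 1022.2 * 9.81 = 10027.782
Result: Fb = 10027.782 * 1863.1 ≈ 18683000 N (5 s.f.)

18683000 N


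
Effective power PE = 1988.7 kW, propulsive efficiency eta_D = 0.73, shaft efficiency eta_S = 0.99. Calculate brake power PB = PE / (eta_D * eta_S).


Formula: PB = PE / (eta_D * eta_S)
Step 1 — combined efficiency = eta_D * eta_S = 0.73 * 0.99 = 0.7227
Step 2 — PB = 1988.7 / 0.7227 ≈ 2751.8 kW (5 s.f.)

2751.8 kW


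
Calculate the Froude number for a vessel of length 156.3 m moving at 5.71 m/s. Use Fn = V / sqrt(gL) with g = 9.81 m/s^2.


Formula: Fn = V / sqrt(g * L)
Step 1 — g * L = 9.81 * 156.3 = 1533.303
Step 2 — sqrt(g * L) = sqrt(1533.303) = 39.157413
Step 3 — Fn = 5.71 / 39.157413 ≈ 0.14582 (5 s.f.)

0.14582


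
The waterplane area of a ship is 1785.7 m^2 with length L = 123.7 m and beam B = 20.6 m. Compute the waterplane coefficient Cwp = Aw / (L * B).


Formula: Cwp = Aw / (L * B)
Step 1 — L * B = 123.7 * 20.6 = 2548.22 m^2
Step 2 — Cwp = 1785.7 / 2548.22 ≈ 0.70076 (5 s.f.)

0.70076


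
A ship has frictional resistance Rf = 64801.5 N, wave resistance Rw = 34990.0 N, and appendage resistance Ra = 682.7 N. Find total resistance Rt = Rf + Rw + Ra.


Formula: Rt = Rf + Rw + Ra
Substituting: Rt = 64801.5 + 34990.0 + 682.7
Result: Rt = 100474.2 N

100474.2 N


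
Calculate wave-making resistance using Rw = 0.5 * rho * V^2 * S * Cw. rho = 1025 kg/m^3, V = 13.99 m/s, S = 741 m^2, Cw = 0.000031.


Formula: Rw = 0.5 * rho * V^2 * S * Cw
Step 1 — V^2 = 13.99^2 = 195.7201
Step 2 — 0.5 * rho * V^2 = 0.5 * 1025 * 195.7201 = 100306.55125
Step 3 — Rw = 100306.55125 * 741 * 0.000031 ≈ 2304.1 N (5 s.f.)

2304.1 N


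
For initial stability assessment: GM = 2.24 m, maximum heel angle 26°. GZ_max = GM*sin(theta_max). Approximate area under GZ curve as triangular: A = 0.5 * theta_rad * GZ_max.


Formula: GZ_max = GM * sin(theta); Area = 0.5 * theta_rad * GZ_max
Step 1 — GZ_max = 2.24 * sin(26°) = 2.24 * 0.438371 = 0.981951 m
Step 2 — theta_rad = 26 * pi/180 = 0.453786 rad
Step 3 — Area = 0.5 * 0.453786 * 0.981951 ≈ 0.22280 m·rad (5 s.f.)

0.22280 m·rad


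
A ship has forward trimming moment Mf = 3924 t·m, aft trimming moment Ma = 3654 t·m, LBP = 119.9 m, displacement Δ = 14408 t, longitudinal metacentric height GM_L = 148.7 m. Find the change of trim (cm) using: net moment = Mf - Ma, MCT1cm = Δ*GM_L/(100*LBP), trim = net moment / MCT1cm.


Formula: net trimming moment = Mf - Ma; MCT1cm = Δ*GM_L/(100*LBP); trim = net moment / MCT1cm
Step 1 — net trimming moment = 3924 - 3654 = 270 t·m
Step 2 — MCT1cm = 14408 * 148.7 / (100 * 119.9) = 178.688 t·m/cm
Step 3 — trim = 270 / 178.688 ≈ 1.5110 cm (5 s.f.)

1.5110 cm


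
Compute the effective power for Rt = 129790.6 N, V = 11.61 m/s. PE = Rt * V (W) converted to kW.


Formula: PE = Rt * V / 1000 (kW)
Step 1 — PE (W) = 129790.6 * 11.61 = 1506868.866 W
Step 2 — PE (kW) = 1506868.866 / 1000 ≈ 1506.9 kW (5 s.f.)

1506.9 kW


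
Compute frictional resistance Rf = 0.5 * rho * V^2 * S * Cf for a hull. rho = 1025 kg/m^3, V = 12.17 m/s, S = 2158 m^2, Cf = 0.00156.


Formula: Rf = 0.5 * rho * V^2 * S * Cf
Step 1 — V^2 = 12.17^2 = 148.1089
Step 2 — 0.5 * rho * V^2 = 0.5 * 1025 * 148.1089 = 75905.81125
Step 3 — Rf = 75905.81125 * 2158 * 0.00156 ≈ 255540 N (5 s.f.)

255540 N


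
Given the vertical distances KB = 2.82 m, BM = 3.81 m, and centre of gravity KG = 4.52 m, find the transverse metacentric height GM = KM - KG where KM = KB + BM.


Formula: GM = KB + BM - KG
Step 1 — KM = KB + BM = 2.82 + 3.81 = 6.63 m
Step 2 — GM = KM - KG = 6.63 - 4.52 = 2.11 m

2.11 m


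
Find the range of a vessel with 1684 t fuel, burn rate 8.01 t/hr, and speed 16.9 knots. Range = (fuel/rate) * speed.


Formula: endurance = fuel / rate; range = endurance * speed
Step 1 — endurance = 1684 / 8.01 = 210.2372 hours
Step 2 — range = 210.2372 * 16.9 ≈ 3553.0 nautical miles (5 s.f.)

3553.0 NM


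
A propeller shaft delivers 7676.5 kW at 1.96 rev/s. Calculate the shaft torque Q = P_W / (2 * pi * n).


Formula: Q = P_W / (2 * pi * n)
Step 1 — P_W = 7676.5 kW * 1000 = 7676500.0 W
Step 2 — 2 * pi * n = 2 * pi * 1.96 = 12.315043
Step 3 — Q = 7676500.0 / 12.315043 ≈ 623340 N·m (5 s.f.)

623340 N·m


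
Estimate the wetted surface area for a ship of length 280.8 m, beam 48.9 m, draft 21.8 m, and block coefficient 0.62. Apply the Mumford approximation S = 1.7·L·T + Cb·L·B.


Formula: S = 1.7*L*T + V/T with V = Cb*L*B*T, i.e. S = L * (1.7*T + Cb*B)
Step 1 — 1.7*T = 1.7 * 21.8 = 37.06 m
Step 2 — Cb*B = 0.62 * 48.9 = 30.318 m
Step 3 — 1.7*T + Cb*B = 37.06 + 30.318 = 67.378 m
Step 4 — S = 280.8 * 67.378 ≈ 18920 m^2 (5 s.f.)

18920 m^2


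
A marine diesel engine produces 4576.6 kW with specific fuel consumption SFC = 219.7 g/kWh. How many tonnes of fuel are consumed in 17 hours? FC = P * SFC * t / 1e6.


Formula: FC (tonnes) = P * SFC * t / 1,000,000
Step 1 — P * SFC * t = 4576.6 * 219.7 * 17 = 17093143.34 g
Step 2 — FC (tonnes) = 17093143.34 / 1,000,000 ≈ 17.093 tonnes (5 s.f.)

17.093 tonnes


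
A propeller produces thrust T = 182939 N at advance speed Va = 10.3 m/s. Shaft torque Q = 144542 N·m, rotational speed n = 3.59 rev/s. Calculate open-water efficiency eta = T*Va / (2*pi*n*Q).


Formula: eta = T * Va / (2 * pi * n * Q)
Step 1 — numerator = T * Va = 182939 * 10.3 = 1884271.7
Step 2 — 2 * pi * n = 2 * pi * 3.59 = 22.556635
Step 3 — denominator = 22.556635 * 144542 = 3260381.14
Step 4 — eta = 1884271.7 / 3260381.14 ≈ 0.57793 (5 s.f.)

0.57793


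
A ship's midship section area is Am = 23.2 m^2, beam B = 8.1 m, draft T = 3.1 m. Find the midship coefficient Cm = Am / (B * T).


Formula: Cm = Am / (B * T)
Step 1 — B * T = 8.1 * 3.1 = 25.11 m^2
Step 2 — Cm = 23.2 / 25.11 ≈ 0.92393 (5 s.f.)

0.92393


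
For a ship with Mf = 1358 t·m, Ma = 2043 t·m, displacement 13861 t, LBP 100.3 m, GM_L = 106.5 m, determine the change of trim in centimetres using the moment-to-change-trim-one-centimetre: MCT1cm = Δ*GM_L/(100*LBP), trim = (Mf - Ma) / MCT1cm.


Formula: net trimming moment = Mf - Ma; MCT1cm = Δ*GM_L/(100*LBP); trim = net moment / MCT1cm
Step 1 — net trimming moment = 1358 - 2043 = -685 t·m
Step 2 — MCT1cm = 13861 * 106.5 / (100 * 100.3) = 147.1781 t·m/cm
Step 3 — trim = -685 / 147.1781 ≈ -4.6542 cm (5 s.f.)

-4.6542 cm


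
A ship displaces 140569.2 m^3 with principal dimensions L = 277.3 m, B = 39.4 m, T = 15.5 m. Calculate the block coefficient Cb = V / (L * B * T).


Formula: Cb = V / (L * B * T)
Step 1 — L * B * T = 277.3 * 39.4 * 15.5 = 169347.11 m^3
Step 2 — Cb = 140569.2 / 169347.11 ≈ 0.83007 (5 s.f.)

0.83007


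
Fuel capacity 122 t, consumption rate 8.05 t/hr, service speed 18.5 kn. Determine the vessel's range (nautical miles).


Formula: endurance = fuel / rate; range = endurance * speed
Step 1 — endurance = 122 / 8.05 = 15.1553 hours
Step 2 — range = 15.1553 * 18.5 ≈ 280.37 nautical miles (5 s.f.)

280.37 NM


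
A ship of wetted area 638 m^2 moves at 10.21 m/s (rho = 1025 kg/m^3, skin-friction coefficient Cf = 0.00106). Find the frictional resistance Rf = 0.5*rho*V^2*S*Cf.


Formula: Rf = 0.5 * rho * V^2 * S * Cf
Step 1 — V^2 = 10.21^2 = 104.2441
Step 2 — 0.5 * rho * V^2 = 0.5 * 1025 * 104.2441 = 53425.10125
Step 3 — Rf = 53425.10125 * 638 * 0.00106 ≈ 36130 N (5 s.f.)

36130 N


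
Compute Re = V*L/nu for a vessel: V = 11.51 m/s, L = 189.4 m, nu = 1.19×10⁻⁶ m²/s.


Formula: Re = V * L / nu
Step 1 — V * L = 11.51 * 189.4 = 2179.994 m^2/s
Step 2 — Re = 2179.994 / 1.19e-6 = 1.83e+09

1.83e+09


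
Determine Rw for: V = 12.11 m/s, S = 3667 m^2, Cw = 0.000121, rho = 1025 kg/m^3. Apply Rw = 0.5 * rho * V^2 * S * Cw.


Formula: Rw = 0.5 * rho * V^2 * S * Cw
Step 1 — V^2 = 12.11^2 = 146.6521
Step 2 — 0.5 * rho * V^2 = 0.5 * 1025 * 146.6521 = 75159.20125
Step 3 — Rw = 75159.20125 * 3667 * 0.000121 ≈ 33349 N (5 s.f.)

33349 N


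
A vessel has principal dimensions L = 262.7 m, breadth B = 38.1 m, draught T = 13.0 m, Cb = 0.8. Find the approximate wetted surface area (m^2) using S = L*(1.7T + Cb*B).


Formula: S = 1.7*L*T + V/T with V = Cb*L*B*T, i.e. S = L * (1.7*T + Cb*B)
Step 1 — 1.7*T = 1.7 * 13.0 = 22.1 m
Step 2 — Cb*B = 0.8 * 38.1 = 30.48 m
Step 3 — 1.7*T + Cb*B = 22.1 + 30.48 = 52.58 m
Step 4 — S = 262.7 * 52.58 ≈ 13813 m^2 (5 s.f.)

13813 m^2


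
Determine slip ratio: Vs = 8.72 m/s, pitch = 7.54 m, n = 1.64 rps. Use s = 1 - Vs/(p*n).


Formula: s = 1 - Vs / (p * n)
Step 1 — p * n = 7.54 * 1.64 = 12.3656
Step 2 — Vs / (p*n) = 8.72 / 12.3656 = 0.705182 (6 d.p.)
Step 3 — s = 1 - 0.705182 = 0.294818

0.294818


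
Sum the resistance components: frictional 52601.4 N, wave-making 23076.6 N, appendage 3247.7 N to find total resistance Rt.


Formula: Rt = Rf + Rw + Ra
Substituting: Rt = 52601.4 + 23076.6 + 3247.7
Result: Rt = 78925.7 N

78925.7 N


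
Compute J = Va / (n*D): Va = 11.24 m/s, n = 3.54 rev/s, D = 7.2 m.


Formula: J = Va / (n * D)
Step 1 — n * D = 3.54 * 7.2 = 25.488
Step 2 — J = 11.24 / 25.488 ≈ 0.44099 (5 s.f.)

0.44099


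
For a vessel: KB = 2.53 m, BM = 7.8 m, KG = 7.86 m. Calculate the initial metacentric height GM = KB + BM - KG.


Formula: GM = KB + BM - KG
Step 1 — KM = KB + BM = 2.53 + 7.8 = 10.33 m
Step 2 — GM = KM - KG = 10.33 - 7.86 = 2.47 m

2.47 m


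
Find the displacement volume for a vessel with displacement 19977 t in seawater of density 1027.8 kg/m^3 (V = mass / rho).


Formula: V = mass / rho
Step 1 — convert tonnes to kg: 19977 t * 1000 = 19977000 kg
Step 2 — V = 19977000 / 1027.8 ≈ 19437 m^3 (5 s.f.)

19437 m^3


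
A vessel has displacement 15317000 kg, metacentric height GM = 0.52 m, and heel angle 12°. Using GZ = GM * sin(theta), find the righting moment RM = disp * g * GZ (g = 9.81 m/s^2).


Formula: GZ = GM * sin(theta); RM = disp * g * GZ
Step 1 — GZ = 0.52 * sin(12°) = 0.52 * 0.207912 = 0.108114 m
Step 2 — RM = 15317000 * 9.81 * 0.108114 ≈ 16245000 N·m (5 s.f.)

16245000 N·m


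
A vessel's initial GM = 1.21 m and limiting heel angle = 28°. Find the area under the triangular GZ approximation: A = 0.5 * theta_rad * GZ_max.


Formula: GZ_max = GM * sin(theta); Area = 0.5 * theta_rad * GZ_max
Step 1 — GZ_max = 1.21 * sin(28°) = 1.21 * 0.469472 = 0.568061 m
Step 2 — theta_rad = 28 * pi/180 = 0.488692 rad
Step 3 — Area = 0.5 * 0.488692 * 0.568061 ≈ 0.13880 m·rad (5 s.f.)

0.13880 m·rad


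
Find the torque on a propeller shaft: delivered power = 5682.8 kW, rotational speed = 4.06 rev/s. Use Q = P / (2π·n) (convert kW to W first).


Formula: Q = P_W / (2 * pi * n)
Step 1 — P_W = 5682.8 kW * 1000 = 5682800.0 W
Step 2 — 2 * pi * n = 2 * pi * 4.06 = 25.509732
Step 3 — Q = 5682800.0 / 25.509732 ≈ 222770 N·m (5 s.f.)

222770 N·m


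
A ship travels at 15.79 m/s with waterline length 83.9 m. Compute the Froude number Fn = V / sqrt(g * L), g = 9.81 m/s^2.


Formula: Fn = V / sqrt(g * L)
Step 1 — g * L = 9.81 * 83.9 = 823.059
Step 2 — sqrt(g * L) = sqrt(823.059) = 28.689005
Step 3 — Fn = 15.79 / 28.689005 ≈ 0.55039 (5 s.f.)

0.55039


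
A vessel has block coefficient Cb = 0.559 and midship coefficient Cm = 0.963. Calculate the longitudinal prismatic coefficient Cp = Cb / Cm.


Formula: Cp = Cb / Cm
Substituting: Cp = 0.559 / 0.963
Result: Cp ≈ 0.58048 (5 s.f.)

0.58048


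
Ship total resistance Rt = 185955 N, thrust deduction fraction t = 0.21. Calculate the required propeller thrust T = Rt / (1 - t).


Formula: T = Rt / (1 - t)
Step 1 — (1 - t) = 1 - 0.21 = 0.79
Step 2 — T = 185955 / 0.79 ≈ 235390 N (5 s.f.)

235390 N


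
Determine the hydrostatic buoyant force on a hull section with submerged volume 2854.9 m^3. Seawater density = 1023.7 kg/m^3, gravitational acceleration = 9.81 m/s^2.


Formula: Fb = rho * g * V
Substituting: Fb = 1023.7 * 9.81 * 2854.9
Intermediate: 1023.7 * 9.81 = 10042.497
Result: Fb = 10042.497 * 2854.9 ≈ 28670000 N (5 s.f.)

28670000 N


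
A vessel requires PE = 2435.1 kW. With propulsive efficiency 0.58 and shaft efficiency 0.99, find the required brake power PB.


Formula: PB = PE / (eta_D * eta_S)
Step 1 — combined efficiency = eta_D * eta_S = 0.58 * 0.99 = 0.5742
Step 2 — PB = 2435.1 / 0.5742 ≈ 4240.9 kW (5 s.f.)

4240.9 kW


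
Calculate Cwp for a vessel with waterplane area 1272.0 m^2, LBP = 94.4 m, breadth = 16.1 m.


Formula: Cwp = Aw / (L * B)
Step 1 — L * B = 94.4 * 16.1 = 1519.84 m^2
Step 2 — Cwp = 1272.0 / 1519.84 ≈ 0.83693 (5 s.f.)

0.83693


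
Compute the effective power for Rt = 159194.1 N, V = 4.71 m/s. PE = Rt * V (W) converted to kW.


Formula: PE = Rt * V / 1000 (kW)
Step 1 — PE (W) = 159194.1 * 4.71 = 749804.211 W
Step 2 — PE (kW) = 749804.211 / 1000 ≈ 749.80 kW (5 s.f.)

749.80 kW


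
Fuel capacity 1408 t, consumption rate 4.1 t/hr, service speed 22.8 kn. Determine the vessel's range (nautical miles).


Formula: endurance = fuel / rate; range = endurance * speed
Step 1 — endurance = 1408 / 4.1 = 343.4146 hours
Step 2 — range = 343.4146 * 22.8 ≈ 7829.9 nautical miles (5 s.f.)

7829.9 NM


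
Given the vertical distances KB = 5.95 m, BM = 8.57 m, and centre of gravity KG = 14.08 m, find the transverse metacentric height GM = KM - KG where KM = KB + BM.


Formula: GM = KB + BM - KG
Step 1 — KM = KB + BM = 5.95 + 8.57 = 14.52 m
Step 2 — GM = KM - KG = 14.52 - 14.08 = 0.44 m

0.44 m


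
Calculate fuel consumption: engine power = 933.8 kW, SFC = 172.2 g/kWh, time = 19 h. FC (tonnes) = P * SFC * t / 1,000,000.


Formula: FC (tonnes) = P * SFC * t / 1,000,000
Step 1 — P * SFC * t = 933.8 * 172.2 * 19 = 3055206.84 g
Step 2 — FC (tonnes) = 3055206.84 / 1,000,000 ≈ 3.0552 tonnes (5 s.f.)

3.0552 tonnes


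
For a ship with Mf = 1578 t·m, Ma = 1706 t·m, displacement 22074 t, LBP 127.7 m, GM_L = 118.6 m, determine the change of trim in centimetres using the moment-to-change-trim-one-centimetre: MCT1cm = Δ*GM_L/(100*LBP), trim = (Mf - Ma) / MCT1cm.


Formula: net trimming moment = Mf - Ma; MCT1cm = Δ*GM_L/(100*LBP); trim = net moment / MCT1cm
Step 1 — net trimming moment = 1578 - 1706 = -128 t·m
Step 2 — MCT1cm = 22074 * 118.6 / (100 * 127.7) = 205.0099 t·m/cm
Step 3 — trim = -128 / 205.0099 ≈ -0.62436 cm (5 s.f.)

-0.62436 cm


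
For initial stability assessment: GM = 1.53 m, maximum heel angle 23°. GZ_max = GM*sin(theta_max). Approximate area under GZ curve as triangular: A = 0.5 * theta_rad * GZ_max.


Formula: GZ_max = GM * sin(theta); Area = 0.5 * theta_rad * GZ_max
Step 1 — GZ_max = 1.53 * sin(23°) = 1.53 * 0.390731 = 0.597818 m
Step 2 — theta_rad = 23 * pi/180 = 0.401426 rad
Step 3 — Area = 0.5 * 0.401426 * 0.597818 ≈ 0.11999 m·rad (5 s.f.)

0.11999 m·rad


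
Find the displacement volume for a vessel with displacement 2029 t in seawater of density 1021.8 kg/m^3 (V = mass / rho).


Formula: V = mass / rho
Step 1 — convert tonnes to kg: 2029 t * 1000 = 2029000 kg
Step 2 — V = 2029000 / 1021.8 ≈ 1985.7 m^3 (5 s.f.)

1985.7 m^3


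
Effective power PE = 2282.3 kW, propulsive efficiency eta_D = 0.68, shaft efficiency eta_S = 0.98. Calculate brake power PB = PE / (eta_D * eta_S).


Formula: PB = PE / (eta_D * eta_S)
Step 1 — combined efficiency = eta_D * eta_S = 0.68 * 0.98 = 0.6664
Step 2 — PB = 2282.3 / 0.6664 ≈ 3424.8 kW (5 s.f.)

3424.8 kW


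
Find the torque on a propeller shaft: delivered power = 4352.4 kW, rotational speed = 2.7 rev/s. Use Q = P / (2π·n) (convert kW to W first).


Formula: Q = P_W / (2 * pi * n)
Step 1 — P_W = 4352.4 kW * 1000 = 4352400.0 W
Step 2 — 2 * pi * n = 2 * pi * 2.7 = 16.9646
Step 3 — Q = 4352400.0 / 16.9646 ≈ 256560 N·m (5 s.f.)

256560 N·m


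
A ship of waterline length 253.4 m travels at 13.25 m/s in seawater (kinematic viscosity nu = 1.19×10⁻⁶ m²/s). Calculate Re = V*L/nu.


Formula: Re = V * L / nu
Step 1 — V * L = 13.25 * 253.4 = 3357.55 m^2/s
Step 2 — Re = 3357.55 / 1.19e-6 = 2.82e+09

2.82e+09


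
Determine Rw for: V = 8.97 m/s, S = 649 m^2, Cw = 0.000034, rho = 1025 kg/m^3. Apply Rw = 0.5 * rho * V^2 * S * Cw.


Formula: Rw = 0.5 * rho * V^2 * S * Cw
Step 1 — V^2 = 8.97^2 = 80.4609
Step 2 — 0.5 * rho * V^2 = 0.5 * 1025 * 80.4609 = 41236.21125
Step 3 — Rw = 41236.21125 * 649 * 0.000034 ≈ 909.92 N (5 s.f.)

909.92 N


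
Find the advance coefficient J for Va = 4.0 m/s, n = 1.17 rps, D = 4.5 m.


Formula: J = Va / (n * D)
Step 1 — n * D = 1.17 * 4.5 = 5.265
Step 2 — J = 4.0 / 5.265 ≈ 0.75973 (5 s.f.)

0.75973


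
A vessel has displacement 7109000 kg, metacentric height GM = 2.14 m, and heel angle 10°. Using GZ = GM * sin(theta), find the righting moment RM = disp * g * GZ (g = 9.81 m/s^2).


Formula: GZ = GM * sin(theta); RM = disp * g * GZ
Step 1 — GZ = 2.14 * sin(10°) = 2.14 * 0.173648 = 0.371607 m
Step 2 — RM = 7109000 * 9.81 * 0.371607 ≈ 25916000 N·m (5 s.f.)

25916000 N·m


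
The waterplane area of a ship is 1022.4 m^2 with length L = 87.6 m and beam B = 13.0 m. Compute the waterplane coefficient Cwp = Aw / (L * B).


Formula: Cwp = Aw / (L * B)
Step 1 — L * B = 87.6 * 13.0 = 1138.8 m^2
Step 2 — Cwp = 1022.4 / 1138.8 ≈ 0.89779 (5 s.f.)

0.89779


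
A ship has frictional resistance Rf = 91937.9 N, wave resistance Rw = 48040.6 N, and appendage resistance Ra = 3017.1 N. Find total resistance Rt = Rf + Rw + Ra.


Formula: Rt = Rf + Rw + Ra
Substituting: Rt = 91937.9 + 48040.6 + 3017.1
Result: Rt = 142995.6 N

142995.6 N


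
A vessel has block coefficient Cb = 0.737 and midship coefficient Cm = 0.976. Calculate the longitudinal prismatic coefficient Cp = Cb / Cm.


Formula: Cp = Cb / Cm
Substituting: Cp = 0.737 / 0.976
Result: Cp ≈ 0.75512 (5 s.f.)

0.75512


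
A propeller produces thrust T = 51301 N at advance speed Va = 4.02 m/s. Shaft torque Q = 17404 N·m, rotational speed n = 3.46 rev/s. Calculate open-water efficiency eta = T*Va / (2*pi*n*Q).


Formula: eta = T * Va / (2 * pi * n * Q)
Step 1 — numerator = T * Va = 51301 * 4.02 = 206230.02
Step 2 — 2 * pi * n = 2 * pi * 3.46 = 21.739821
Step 3 — denominator = 21.739821 * 17404 = 378359.84
Step 4 — eta = 206230.02 / 378359.84 ≈ 0.54506 (5 s.f.)

0.54506


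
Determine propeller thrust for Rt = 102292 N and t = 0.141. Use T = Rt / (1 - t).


Formula: T = Rt / (1 - t)
Step 1 — (1 - t) = 1 - 0.141 = 0.859
Step 2 — T = 102292 / 0.859 ≈ 119080 N (5 s.f.)

119080 N


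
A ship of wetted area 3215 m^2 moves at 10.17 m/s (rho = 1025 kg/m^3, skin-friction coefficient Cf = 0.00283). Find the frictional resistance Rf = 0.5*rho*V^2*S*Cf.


Formula: Rf = 0.5 * rho * V^2 * S * Cf
Step 1 — V^2 = 10.17^2 = 103.4289
Step 2 — 0.5 * rho * V^2 = 0.5 * 1025 * 103.4289 = 53007.31125
Step 3 — Rf = 53007.31125 * 3215 * 0.00283 ≈ 482280 N (5 s.f.)

482280 N


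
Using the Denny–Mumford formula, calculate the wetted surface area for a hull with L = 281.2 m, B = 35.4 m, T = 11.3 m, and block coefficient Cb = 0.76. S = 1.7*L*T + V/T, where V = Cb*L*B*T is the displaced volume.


Formula: S = 1.7*L*T + V/T with V = Cb*L*B*T, i.e. S = L * (1.7*T + Cb*B)
Step 1 — 1.7*T = 1.7 * 11.3 = 19.21 m
Step 2 — Cb*B = 0.76 * 35.4 = 26.904 m
Step 3 — 1.7*T + Cb*B = 19.21 + 26.904 = 46.114 m
Step 4 — S = 281.2 * 46.114 ≈ 12967 m^2 (5 s.f.)

12967 m^2


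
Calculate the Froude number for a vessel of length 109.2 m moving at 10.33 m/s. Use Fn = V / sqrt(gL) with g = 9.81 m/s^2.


Formula: Fn = V / sqrt(g * L)
Step 1 — g * L = 9.81 * 109.2 = 1071.252
Step 2 — sqrt(g * L) = sqrt(1071.252) = 32.729986
Step 3 — Fn = 10.33 / 32.729986 ≈ 0.31561 (5 s.f.)

0.31561


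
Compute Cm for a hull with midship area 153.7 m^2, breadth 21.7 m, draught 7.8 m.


Formula: Cm = Am / (B * T)
Step 1 — B * T = 21.7 * 7.8 = 169.26 m^2
Step 2 — Cm = 153.7 / 169.26 ≈ 0.90807 (5 s.f.)

0.90807


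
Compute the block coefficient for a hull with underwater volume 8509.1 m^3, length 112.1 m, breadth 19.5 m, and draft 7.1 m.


Formula: Cb = V / (L * B * T)
Step 1 — L * B * T = 112.1 * 19.5 * 7.1 = 15520.245 m^3
Step 2 — Cb = 8509.1 / 15520.245 ≈ 0.54826 (5 s.f.)

0.54826


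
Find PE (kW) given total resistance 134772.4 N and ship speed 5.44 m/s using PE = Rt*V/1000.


Formula: PE = Rt * V / 1000 (kW)
Step 1 — PE (W) = 134772.4 * 5.44 = 733161.856 W
Step 2 — PE (kW) = 733161.856 / 1000 ≈ 733.16 kW (5 s.f.)

733.16 kW


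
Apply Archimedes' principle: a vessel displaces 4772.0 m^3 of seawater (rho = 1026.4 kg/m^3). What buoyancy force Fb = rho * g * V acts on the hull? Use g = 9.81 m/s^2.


Formula: Fb = rho * g * V
Substituting: Fb = 1026.4 * 9.81 * 4772.0
Intermediate: 1026.4 * 9.81 = 10068.984
Result: Fb = 10068.984 * 4772.0 ≈ 48049000 N (5 s.f.)

48049000 N


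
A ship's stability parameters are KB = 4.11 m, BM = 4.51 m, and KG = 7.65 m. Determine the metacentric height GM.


Formula: GM = KB + BM - KG
Step 1 — KM = KB + BM = 4.11 + 4.51 = 8.62 m
Step 2 — GM = KM - KG = 8.62 - 7.65 = 0.97 m

0.97 m


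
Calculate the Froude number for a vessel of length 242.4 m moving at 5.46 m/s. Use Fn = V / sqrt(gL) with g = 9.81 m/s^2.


Formula: Fn = V / sqrt(g * L)
Step 1 — g * L = 9.81 * 242.4 = 2377.944
Step 2 — sqrt(g * L) = sqrt(2377.944) = 48.764167
Step 3 — Fn = 5.46 / 48.764167 ≈ 0.11197 (5 s.f.)

0.11197


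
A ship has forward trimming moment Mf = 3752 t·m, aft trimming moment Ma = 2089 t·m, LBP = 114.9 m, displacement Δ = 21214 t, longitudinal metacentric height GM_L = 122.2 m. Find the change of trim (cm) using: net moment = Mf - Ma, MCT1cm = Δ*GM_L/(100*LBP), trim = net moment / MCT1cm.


Formula: net trimming moment = Mf - Ma; MCT1cm = Δ*GM_L/(100*LBP); trim = net moment / MCT1cm
Step 1 — net trimming moment = 3752 - 2089 = 1663 t·m
Step 2 — MCT1cm = 21214 * 122.2 / (100 * 114.9) = 225.618 t·m/cm
Step 3 — trim = 1663 / 225.618 ≈ 7.3709 cm (5 s.f.)

7.3709 cm


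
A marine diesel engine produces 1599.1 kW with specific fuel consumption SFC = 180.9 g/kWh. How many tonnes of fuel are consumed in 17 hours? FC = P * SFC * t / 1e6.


Formula: FC (tonnes) = P * SFC * t / 1,000,000
Step 1 — P * SFC * t = 1599.1 * 180.9 * 17 = 4917712.23 g
Step 2 — FC (tonnes) = 4917712.23 / 1,000,000 ≈ 4.9177 tonnes (5 s.f.)

4.9177 tonnes


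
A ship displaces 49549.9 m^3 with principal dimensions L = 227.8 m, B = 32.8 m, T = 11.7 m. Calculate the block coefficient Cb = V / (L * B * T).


Formula: Cb = V / (L * B * T)
Step 1 — L * B * T = 227.8 * 32.8 * 11.7 = 87420.528 m^3
Step 2 — Cb = 49549.9 / 87420.528 ≈ 0.56680 (5 s.f.)

0.56680


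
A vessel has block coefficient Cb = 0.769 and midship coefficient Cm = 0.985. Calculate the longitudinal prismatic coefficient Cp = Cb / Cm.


Formula: Cp = Cb / Cm
Substituting: Cp = 0.769 / 0.985
Result: Cp ≈ 0.78071 (5 s.f.)

0.78071


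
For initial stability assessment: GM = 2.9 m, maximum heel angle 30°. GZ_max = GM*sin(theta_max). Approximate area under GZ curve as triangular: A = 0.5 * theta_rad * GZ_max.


Formula: GZ_max = GM * sin(theta); Area = 0.5 * theta_rad * GZ_max
Step 1 — GZ_max = 2.9 * sin(30°) = 2.9 * 0.5 = 1.45 m
Step 2 — theta_rad = 30 * pi/180 = 0.523599 rad
Step 3 — Area = 0.5 * 0.523599 * 1.45 ≈ 0.37961 m·rad (5 s.f.)

0.37961 m·rad


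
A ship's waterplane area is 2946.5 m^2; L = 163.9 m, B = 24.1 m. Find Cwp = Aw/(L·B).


Formula: Cwp = Aw / (L * B)
Step 1 — L * B = 163.9 * 24.1 = 3949.99 m^2
Step 2 — Cwp = 2946.5 / 3949.99 ≈ 0.74595 (5 s.f.)

0.74595


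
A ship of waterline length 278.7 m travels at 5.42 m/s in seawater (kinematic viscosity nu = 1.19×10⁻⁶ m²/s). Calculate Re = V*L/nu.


Formula: Re = V * L / nu
Step 1 — V * L = 5.42 * 278.7 = 1510.554 m^2/s
Step 2 — Re = 1510.554 / 1.19e-6 = 1.27e+09

1.27e+09


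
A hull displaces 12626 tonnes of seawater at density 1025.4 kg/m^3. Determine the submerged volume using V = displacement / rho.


Formula: V = mass / rho
Step 1 — convert tonnes to kg: 12626 t * 1000 = 12626000 kg
Step 2 — V = 12626000 / 1025.4 ≈ 12313 m^3 (5 s.f.)

12313 m^3


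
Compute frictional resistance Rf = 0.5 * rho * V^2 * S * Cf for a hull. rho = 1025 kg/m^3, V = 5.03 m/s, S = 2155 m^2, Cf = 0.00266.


Formula: Rf = 0.5 * rho * V^2 * S * Cf
Step 1 — V^2 = 5.03^2 = 25.3009
Step 2 — 0.5 * rho * V^2 = 0.5 * 1025 * 25.3009 = 12966.71125
Step 3 — Rf = 12966.71125 * 2155 * 0.00266 ≈ 74329 N (5 s.f.)

74329 N


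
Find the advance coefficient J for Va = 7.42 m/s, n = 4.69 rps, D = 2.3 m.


Formula: J = Va / (n * D)
Step 1 — n * D = 4.69 * 2.3 = 10.787
Step 2 — J = 7.42 / 10.787 ≈ 0.68787 (5 s.f.)

0.68787


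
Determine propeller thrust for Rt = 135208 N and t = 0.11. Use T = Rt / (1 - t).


Formula: T = Rt / (1 - t)
Step 1 — (1 - t) = 1 - 0.11 = 0.89
Step 2 — T = 135208 / 0.89 ≈ 151920 N (5 s.f.)

151920 N


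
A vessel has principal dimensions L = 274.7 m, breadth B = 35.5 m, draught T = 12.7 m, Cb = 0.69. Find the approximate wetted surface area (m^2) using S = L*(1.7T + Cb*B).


Formula: S = 1.7*L*T + V/T with V = Cb*L*B*T, i.e. S = L * (1.7*T + Cb*B)
Step 1 — 1.7*T = 1.7 * 12.7 = 21.59 m
Step 2 — Cb*B = 0.69 * 35.5 = 24.495 m
Step 3 — 1.7*T + Cb*B = 21.59 + 24.495 = 46.085 m
Step 4 — S = 274.7 * 46.085 ≈ 12660 m^2 (5 s.f.)

12660 m^2


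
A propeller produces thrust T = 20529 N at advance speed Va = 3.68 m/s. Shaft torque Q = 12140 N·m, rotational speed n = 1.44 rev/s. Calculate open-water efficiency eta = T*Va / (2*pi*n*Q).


Formula: eta = T * Va / (2 * pi * n * Q)
Step 1 — numerator = T * Va = 20529 * 3.68 = 75546.72
Step 2 — 2 * pi * n = 2 * pi * 1.44 = 9.047787
Step 3 — denominator = 9.047787 * 12140 = 109840.13
Step 4 — eta = 75546.72 / 109840.13 ≈ 0.68779 (5 s.f.)

0.68779


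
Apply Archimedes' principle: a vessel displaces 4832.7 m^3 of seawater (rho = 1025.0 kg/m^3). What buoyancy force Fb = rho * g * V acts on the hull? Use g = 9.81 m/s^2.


Formula: Fb = rho * g * V
Substituting: Fb = 1025.0 * 9.81 * 4832.7
Intermediate: 1025.0 * 9.81 = 10055.25
Result: Fb = 10055.25 * 4832.7 ≈ 48594000 N (5 s.f.)

48594000 N


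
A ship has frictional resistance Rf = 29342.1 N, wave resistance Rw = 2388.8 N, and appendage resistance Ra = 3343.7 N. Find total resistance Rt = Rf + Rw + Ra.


Formula: Rt = Rf + Rw + Ra
Substituting: Rt = 29342.1 + 2388.8 + 3343.7
Result: Rt = 35074.6 N

35074.6 N


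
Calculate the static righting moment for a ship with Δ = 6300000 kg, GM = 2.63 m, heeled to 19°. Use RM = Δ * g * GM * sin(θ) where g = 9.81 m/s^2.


Formula: GZ = GM * sin(theta); RM = disp * g * GZ
Step 1 — GZ = 2.63 * sin(19°) = 2.63 * 0.325568 = 0.856244 m
Step 2 — RM = 6300000 * 9.81 * 0.856244 ≈ 52918000 N·m (5 s.f.)

52918000 N·m


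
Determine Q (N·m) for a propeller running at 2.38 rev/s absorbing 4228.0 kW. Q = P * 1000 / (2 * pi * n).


Formula: Q = P_W / (2 * pi * n)
Step 1 — P_W = 4228.0 kW * 1000 = 4228000.0 W
Step 2 — 2 * pi * n = 2 * pi * 2.38 = 14.953981
Step 3 — Q = 4228000.0 / 14.953981 ≈ 282730 N·m (5 s.f.)

282730 N·m


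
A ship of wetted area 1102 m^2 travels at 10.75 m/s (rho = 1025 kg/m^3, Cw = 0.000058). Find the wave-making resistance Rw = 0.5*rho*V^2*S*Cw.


Formula: Rw = 0.5 * rho * V^2 * S * Cw
Step 1 — V^2 = 10.75^2 = 115.5625
Step 2 — 0.5 * rho * V^2 = 0.5 * 1025 * 115.5625 = 59225.78125
Step 3 — Rw = 59225.78125 * 1102 * 0.000058 ≈ 3785.5 N (5 s.f.)

3785.5 N


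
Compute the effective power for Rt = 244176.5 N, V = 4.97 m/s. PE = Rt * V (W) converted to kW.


Formula: PE = Rt * V / 1000 (kW)
Step 1 — PE (W) = 244176.5 * 4.97 = 1213557.205 W
Step 2 — PE (kW) = 1213557.205 / 1000 ≈ 1213.6 kW (5 s.f.)

1213.6 kW


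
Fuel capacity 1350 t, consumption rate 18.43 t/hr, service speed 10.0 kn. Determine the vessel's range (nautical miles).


Formula: endurance = fuel / rate; range = endurance * speed
Step 1 — endurance = 1350 / 18.43 = 73.2501 hours
Step 2 — range = 73.2501 * 10.0 ≈ 732.50 nautical miles (5 s.f.)

732.50 NM


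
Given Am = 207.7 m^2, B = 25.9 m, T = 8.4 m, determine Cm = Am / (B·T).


Formula: Cm = Am / (B * T)
Step 1 — B * T = 25.9 * 8.4 = 217.56 m^2
Step 2 — Cm = 207.7 / 217.56 ≈ 0.95468 (5 s.f.)

0.95468


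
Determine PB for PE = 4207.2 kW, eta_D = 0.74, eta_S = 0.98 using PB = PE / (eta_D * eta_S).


Formula: PB = PE / (eta_D * eta_S)
Step 1 — combined efficiency = eta_D * eta_S = 0.74 * 0.98 = 0.7252
Step 2 — PB = 4207.2 / 0.7252 ≈ 5801.4 kW (5 s.f.)

5801.4 kW


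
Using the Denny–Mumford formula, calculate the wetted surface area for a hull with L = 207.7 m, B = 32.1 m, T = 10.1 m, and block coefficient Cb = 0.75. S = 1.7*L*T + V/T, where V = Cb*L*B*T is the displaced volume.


Formula: S = 1.7*L*T + V/T with V = Cb*L*B*T, i.e. S = L * (1.7*T + Cb*B)
Step 1 — 1.7*T = 1.7 * 10.1 = 17.17 m
Step 2 — Cb*B = 0.75 * 32.1 = 24.075 m
Step 3 — 1.7*T + Cb*B = 17.17 + 24.075 = 41.245 m
Step 4 — S = 207.7 * 41.245 ≈ 8566.6 m^2 (5 s.f.)

8566.6 m^2


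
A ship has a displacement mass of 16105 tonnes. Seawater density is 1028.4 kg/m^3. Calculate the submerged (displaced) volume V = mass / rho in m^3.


Formula: V = mass / rho
Step 1 — convert tonnes to kg: 16105 t * 1000 = 16105000 kg
Step 2 — V = 16105000 / 1028.4 ≈ 15660 m^3 (5 s.f.)

15660 m^3


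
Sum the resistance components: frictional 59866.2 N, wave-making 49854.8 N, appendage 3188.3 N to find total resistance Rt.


Formula: Rt = Rf + Rw + Ra
Substituting: Rt = 59866.2 + 49854.8 + 3188.3
Result: Rt = 112909.3 N

112909.3 N


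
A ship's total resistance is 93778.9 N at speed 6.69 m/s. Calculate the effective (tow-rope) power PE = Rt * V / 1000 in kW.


Formula: PE = Rt * V / 1000 (kW)
Step 1 — PE (W) = 93778.9 * 6.69 = 627380.841 W
Step 2 — PE (kW) = 627380.841 / 1000 ≈ 627.38 kW (5 s.f.)

627.38 kW


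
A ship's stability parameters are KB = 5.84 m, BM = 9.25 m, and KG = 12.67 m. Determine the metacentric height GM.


Formula: GM = KB + BM - KG
Step 1 — KM = KB + BM = 5.84 + 9.25 = 15.09 m
Step 2 — GM = KM - KG = 15.09 - 12.67 = 2.42 m

2.42 m


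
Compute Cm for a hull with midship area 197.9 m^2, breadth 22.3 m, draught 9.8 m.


Formula: Cm = Am / (B * T)
Step 1 — B * T = 22.3 * 9.8 = 218.54 m^2
Step 2 — Cm = 197.9 / 218.54 ≈ 0.90556 (5 s.f.)

0.90556


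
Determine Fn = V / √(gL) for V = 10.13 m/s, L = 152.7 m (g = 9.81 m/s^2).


Formula: Fn = V / sqrt(g * L)
Step 1 — g * L = 9.81 * 152.7 = 1497.987
Step 2 — sqrt(g * L) = sqrt(1497.987) = 38.703837
Step 3 — Fn = 10.13 / 38.703837 ≈ 0.26173 (5 s.f.)

0.26173


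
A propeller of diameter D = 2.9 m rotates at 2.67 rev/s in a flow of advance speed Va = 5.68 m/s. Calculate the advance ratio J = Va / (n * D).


Formula: J = Va / (n * D)
Step 1 — n * D = 2.67 * 2.9 = 7.743
Step 2 — J = 5.68 / 7.743 ≈ 0.73357 (5 s.f.)

0.73357


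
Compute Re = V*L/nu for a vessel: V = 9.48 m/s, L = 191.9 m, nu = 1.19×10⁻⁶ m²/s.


Formula: Re = V * L / nu
Step 1 — V * L = 9.48 * 191.9 = 1819.212 m^2/s
Step 2 — Re = 1819.212 / 1.19e-6 = 1.53e+09

1.53e+09


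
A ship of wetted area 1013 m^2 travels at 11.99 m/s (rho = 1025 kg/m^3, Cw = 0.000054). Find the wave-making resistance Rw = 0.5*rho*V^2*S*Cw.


Formula: Rw = 0.5 * rho * V^2 * S * Cw
Step 1 — V^2 = 11.99^2 = 143.7601
Step 2 — 0.5 * rho * V^2 = 0.5 * 1025 * 143.7601 = 73677.05125
Step 3 — Rw = 73677.05125 * 1013 * 0.000054 ≈ 4030.3 N (5 s.f.)

4030.3 N


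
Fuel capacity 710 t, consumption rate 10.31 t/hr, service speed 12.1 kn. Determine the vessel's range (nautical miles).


Formula: endurance = fuel / rate; range = endurance * speed
Step 1 — endurance = 710 / 10.31 = 68.8652 hours
Step 2 — range = 68.8652 * 12.1 ≈ 833.27 nautical miles (5 s.f.)

833.27 NM


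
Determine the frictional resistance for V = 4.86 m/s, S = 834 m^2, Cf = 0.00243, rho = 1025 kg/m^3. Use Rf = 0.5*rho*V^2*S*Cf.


Formula: Rf = 0.5 * rho * V^2 * S * Cf
Step 1 — V^2 = 4.86^2 = 23.6196
Step 2 — 0.5 * rho * V^2 = 0.5 * 1025 * 23.6196 = 12105.045
Step 3 — Rf = 12105.045 * 834 * 0.00243 ≈ 24532 N (5 s.f.)

24532 N


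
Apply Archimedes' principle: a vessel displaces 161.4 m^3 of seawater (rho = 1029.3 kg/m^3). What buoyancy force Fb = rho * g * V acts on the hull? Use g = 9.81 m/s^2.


Formula: Fb = rho * g * V
Substituting: Fb = 1029.3 * 9.81 * 161.4
Intermediate: 1029.3 * 9.81 = 10097.433
Result: Fb = 10097.433 * 161.4 ≈ 1629700 N (5 s.f.)

1629700 N


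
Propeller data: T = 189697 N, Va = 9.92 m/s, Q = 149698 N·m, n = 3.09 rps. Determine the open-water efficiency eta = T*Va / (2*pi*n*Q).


Formula: eta = T * Va / (2 * pi * n * Q)
Step 1 — numerator = T * Va = 189697 * 9.92 = 1881794.24
Step 2 — 2 * pi * n = 2 * pi * 3.09 = 19.415043
Step 3 — denominator = 19.415043 * 149698 = 2906393.11
Step 4 — eta = 1881794.24 / 2906393.11 ≈ 0.64747 (5 s.f.)

0.64747


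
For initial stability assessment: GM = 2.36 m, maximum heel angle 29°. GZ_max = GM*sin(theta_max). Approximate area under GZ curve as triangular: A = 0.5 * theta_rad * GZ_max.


Formula: GZ_max = GM * sin(theta); Area = 0.5 * theta_rad * GZ_max
Step 1 — GZ_max = 2.36 * sin(29°) = 2.36 * 0.48481 = 1.144152 m
Step 2 — theta_rad = 29 * pi/180 = 0.506145 rad
Step 3 — Area = 0.5 * 0.506145 * 1.144152 ≈ 0.28955 m·rad (5 s.f.)

0.28955 m·rad


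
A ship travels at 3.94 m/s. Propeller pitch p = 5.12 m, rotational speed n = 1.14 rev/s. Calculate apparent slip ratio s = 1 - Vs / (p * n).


Formula: s = 1 - Vs / (p * n)
Step 1 — p * n = 5.12 * 1.14 = 5.8368
Step 2 — Vs / (p*n) = 3.94 / 5.8368 = 0.675027 (6 d.p.)
Step 3 — s = 1 - 0.675027 = 0.324973

0.324973


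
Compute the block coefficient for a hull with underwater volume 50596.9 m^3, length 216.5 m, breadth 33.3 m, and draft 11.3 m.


Formula: Cb = V / (L * B * T)
Step 1 — L * B * T = 216.5 * 33.3 * 11.3 = 81466.785 m^3
Step 2 — Cb = 50596.9 / 81466.785 ≈ 0.62107 (5 s.f.)

0.62107


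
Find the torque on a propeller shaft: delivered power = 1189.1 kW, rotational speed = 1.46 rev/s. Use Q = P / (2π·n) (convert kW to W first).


Formula: Q = P_W / (2 * pi * n)
Step 1 — P_W = 1189.1 kW * 1000 = 1189100.0 W
Step 2 — 2 * pi * n = 2 * pi * 1.46 = 9.173451
Step 3 — Q = 1189100.0 / 9.173451 ≈ 129620 N·m (5 s.f.)

129620 N·m
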